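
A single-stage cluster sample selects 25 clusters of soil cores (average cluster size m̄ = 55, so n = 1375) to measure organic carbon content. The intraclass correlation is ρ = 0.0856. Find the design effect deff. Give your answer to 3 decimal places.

5.622

deff = 1 + (55 − 1)·0.0856 = 1 + 4.6224 = 5.6224.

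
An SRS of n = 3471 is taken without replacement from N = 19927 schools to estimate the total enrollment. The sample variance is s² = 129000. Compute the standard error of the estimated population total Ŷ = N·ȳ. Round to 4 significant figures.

110400

Var(Ŷ) = N²·Var(ȳ) = N²·(1 − n/N)·s²/n.
f = 3471/19927 = 0.17418578; Var(ȳ) = 0.82581422·129000/3471 = 30.691453.
Var(Ŷ) = 19927² · 30.691453 = 1.2187126 × 10^10.
SE(Ŷ) = √(1.2187126 × 10^10) = 110400.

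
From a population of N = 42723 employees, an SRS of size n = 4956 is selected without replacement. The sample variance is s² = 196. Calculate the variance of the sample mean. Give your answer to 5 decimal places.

Under SRS without replacement, Var(ȳ) = (1 − f)·s²/n with f = n/N = 4956/42723 = 0.11600309.
Var(ȳ) = (1 − 0.11600309)·196/4956 = 0.88399691·0.039548023 = 0.03496033.

0.03496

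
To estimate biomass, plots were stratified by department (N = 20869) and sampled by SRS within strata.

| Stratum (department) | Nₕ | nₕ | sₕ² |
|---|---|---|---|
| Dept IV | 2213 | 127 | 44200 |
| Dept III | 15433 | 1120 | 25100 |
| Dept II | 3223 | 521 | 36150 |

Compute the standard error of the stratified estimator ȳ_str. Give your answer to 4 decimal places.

4.0550

Var(ȳ_str) = Σₕ Wₕ²(1 − fₕ)sₕ²/nₕ with Wₕ = Nₕ/N, N = 20869.
Dept IV: Wₕ = 0.10604246; term = 0.10604246²·(1 − 0.05738816)·44200/127 = 3.6890198.
Dept III: Wₕ = 0.73951795; term = 0.73951795²·(1 − 0.07257176)·25100/1120 = 11.366675.
Dept II: Wₕ = 0.15443960; term = 0.15443960²·(1 − 0.16165064)·36150/521 = 1.387436.
Sum = 16.443131.
SE = √(16.443131) = 4.0550.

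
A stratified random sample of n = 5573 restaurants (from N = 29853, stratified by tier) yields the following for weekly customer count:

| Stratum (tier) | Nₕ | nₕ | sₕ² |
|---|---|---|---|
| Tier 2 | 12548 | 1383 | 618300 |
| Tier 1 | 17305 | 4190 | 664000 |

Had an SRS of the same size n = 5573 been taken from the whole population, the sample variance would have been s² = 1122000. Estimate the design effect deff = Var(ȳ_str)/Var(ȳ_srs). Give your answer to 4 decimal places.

0.6757

Var(ȳ_str) = Σ Wₕ²(1−fₕ)sₕ²/nₕ with Wₕ = Nₕ/29853:
  Tier 2: (12548/29853)²·(1−1383/12548)·618300/1383 = 70.280419
  Tier 1: (17305/29853)²·(1−4190/17305)·664000/4190 = 40.356918
  → Var(ȳ_str) = 110.63734.
Var(ȳ_srs) = (1 − 5573/29853)·1122000/5573 = 163.74367.
deff = 110.63734 / 163.74367 = 0.6757.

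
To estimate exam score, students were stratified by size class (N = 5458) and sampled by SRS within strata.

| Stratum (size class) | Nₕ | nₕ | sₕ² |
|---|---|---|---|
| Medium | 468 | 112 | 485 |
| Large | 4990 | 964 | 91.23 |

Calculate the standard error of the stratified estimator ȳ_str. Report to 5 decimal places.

0.29672

Var(ȳ_str) = Σₕ Wₕ²(1 − fₕ)sₕ²/nₕ with Wₕ = Nₕ/N, N = 5458.
Medium: Wₕ = 0.08574569; term = 0.08574569²·(1 − 0.23931624)·485/112 = 0.024218794.
Large: Wₕ = 0.91425431; term = 0.91425431²·(1 − 0.19318637)·91.23/964 = 0.06382163.
Sum = 0.088040424.
SE = √(0.088040424) = 0.29672.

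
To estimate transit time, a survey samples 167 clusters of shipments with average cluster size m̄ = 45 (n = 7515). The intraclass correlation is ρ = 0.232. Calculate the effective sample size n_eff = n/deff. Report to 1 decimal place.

670.5

deff = 1 + (45 − 1)·0.232 = 1 + 10.208 = 11.208.
n_eff = 7515 / 11.208 = 670.5.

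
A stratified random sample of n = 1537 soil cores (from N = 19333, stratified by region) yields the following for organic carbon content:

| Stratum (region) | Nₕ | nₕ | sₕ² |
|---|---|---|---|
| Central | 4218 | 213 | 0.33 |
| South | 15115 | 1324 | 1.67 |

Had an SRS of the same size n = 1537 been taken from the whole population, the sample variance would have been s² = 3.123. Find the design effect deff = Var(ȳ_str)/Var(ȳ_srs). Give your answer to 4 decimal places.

0.4135

Var(ȳ_str) = Σ Wₕ²(1−fₕ)sₕ²/nₕ with Wₕ = Nₕ/19333:
  Central: (4218/19333)²·(1−213/4218)·0.33/213 = 7.002368 × 10^-5
  South: (15115/19333)²·(1−1324/15115)·1.67/1324 = 7.0345107 × 10^-4
  → Var(ȳ_str) = 7.7347475 × 10^-4.
Var(ȳ_srs) = (1 − 1537/19333)·3.123/1537 = 0.001870343.
deff = (7.7347475 × 10^-4) / 0.001870343 = 0.4135.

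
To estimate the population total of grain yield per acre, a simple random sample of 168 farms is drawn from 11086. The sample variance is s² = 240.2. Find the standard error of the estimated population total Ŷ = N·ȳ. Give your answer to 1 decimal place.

13155.0

Var(Ŷ) = N²·Var(ȳ) = N²·(1 − n/N)·s²/n.
f = 168/11086 = 0.01515425; Var(ȳ) = 0.98484575·240.2/168 = 1.4080949.
Var(Ŷ) = 11086² · 1.4080949 = 1.7305401 × 10^8.
SE(Ŷ) = √(1.7305401 × 10^8) = 13155.0.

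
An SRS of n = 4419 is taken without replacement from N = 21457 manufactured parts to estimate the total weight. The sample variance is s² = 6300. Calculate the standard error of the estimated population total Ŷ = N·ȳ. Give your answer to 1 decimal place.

Var(Ŷ) = N²·Var(ȳ) = N²·(1 − n/N)·s²/n.
f = 4419/21457 = 0.20594678; Var(ȳ) = 0.79405322·6300/4419 = 1.1320514.
Var(Ŷ) = 21457² · 1.1320514 = 5.2119969 × 10^8.
SE(Ŷ) = √(5.2119969 × 10^8) = 22829.8.

22829.8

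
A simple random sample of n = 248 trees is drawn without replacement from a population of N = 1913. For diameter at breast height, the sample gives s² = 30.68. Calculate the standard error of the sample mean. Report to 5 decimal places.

0.32813

Under SRS without replacement, Var(ȳ) = (1 − f)·s²/n with f = n/N = 248/1913 = 0.12963931.
Var(ȳ) = (1 − 0.12963931)·30.68/248 = 0.87036069·0.12370968 = 0.10767204.
SE(ȳ) = √(0.10767204) = 0.32813.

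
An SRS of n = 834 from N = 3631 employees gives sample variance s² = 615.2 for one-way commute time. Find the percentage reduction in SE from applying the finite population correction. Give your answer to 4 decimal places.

12.2326

f = n/N = 834/3631 = 0.22968879.
SE_no-fpc = √(s²/n) = 0.85886546; SE_fpc = √((1−f)s²/n) = 0.75380367.
Ratio = √(1−f) = 0.87767375. Reduction = 100·(1 − 0.87767375) = 12.2326%.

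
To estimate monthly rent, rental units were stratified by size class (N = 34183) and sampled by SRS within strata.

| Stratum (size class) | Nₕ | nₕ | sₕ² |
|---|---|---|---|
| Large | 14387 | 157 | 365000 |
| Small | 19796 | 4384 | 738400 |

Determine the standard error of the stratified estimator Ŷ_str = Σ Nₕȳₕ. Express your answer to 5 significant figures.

Var(Ŷ_str) = Σₕ Nₕ²(1 − fₕ)sₕ²/nₕ.
Large: 14387²·(1 − 157/14387)·365000/157 = 4.759577 × 10^11.
Small: 19796²·(1 − 4384/19796)·738400/4384 = 5.1387512 × 10^10.
Sum = 5.2734521 × 10^11.
SE = √(5.2734521 × 10^11) = 726190.

726190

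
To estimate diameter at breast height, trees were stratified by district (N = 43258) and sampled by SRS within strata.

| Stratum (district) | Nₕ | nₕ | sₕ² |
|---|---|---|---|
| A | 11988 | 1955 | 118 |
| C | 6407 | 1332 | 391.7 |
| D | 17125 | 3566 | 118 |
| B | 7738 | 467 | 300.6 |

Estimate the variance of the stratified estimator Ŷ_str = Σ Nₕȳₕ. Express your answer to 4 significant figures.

6.072 × 10^7

Var(Ŷ_str) = Σₕ Nₕ²(1 − fₕ)sₕ²/nₕ.
A: 11988²·(1 − 1955/11988)·118/1955 = 7.2596017 × 10^6.
C: 6407²·(1 − 1332/6407)·391.7/1332 = 9.5618102 × 10^6.
D: 17125²·(1 − 3566/17125)·118/3566 = 7.6834967 × 10^6.
B: 7738²·(1 − 467/7738)·300.6/467 = 3.621554 × 10^7.
Sum = 6.0720449 × 10^7.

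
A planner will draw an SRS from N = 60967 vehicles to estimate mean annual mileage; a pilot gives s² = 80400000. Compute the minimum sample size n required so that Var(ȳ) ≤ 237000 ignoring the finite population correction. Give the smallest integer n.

Without fpc, n₀ = s²/D = 80400000/237000 = 339.2405.
Rounding up, n = 340.

340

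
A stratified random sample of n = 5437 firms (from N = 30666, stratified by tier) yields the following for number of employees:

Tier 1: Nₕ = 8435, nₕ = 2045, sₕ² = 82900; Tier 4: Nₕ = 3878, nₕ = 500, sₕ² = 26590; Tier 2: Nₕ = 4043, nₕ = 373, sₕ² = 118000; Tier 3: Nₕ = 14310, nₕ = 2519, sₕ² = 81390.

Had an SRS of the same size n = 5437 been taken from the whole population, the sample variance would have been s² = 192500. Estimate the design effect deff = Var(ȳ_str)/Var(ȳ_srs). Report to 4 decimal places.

Var(ȳ_str) = Σ Wₕ²(1−fₕ)sₕ²/nₕ with Wₕ = Nₕ/30666:
  Tier 1: (8435/30666)²·(1−2045/8435)·82900/2045 = 2.3234477
  Tier 4: (3878/30666)²·(1−500/3878)·26590/500 = 0.74080093
  Tier 2: (4043/30666)²·(1−373/4043)·118000/373 = 4.9914729
  Tier 3: (14310/30666)²·(1−2519/14310)·81390/2519 = 5.7972081
  → Var(ȳ_str) = 13.85293.
Var(ȳ_srs) = (1 − 5437/30666)·192500/5437 = 29.128244.
deff = 13.85293 / 29.128244 = 0.4756.

0.4756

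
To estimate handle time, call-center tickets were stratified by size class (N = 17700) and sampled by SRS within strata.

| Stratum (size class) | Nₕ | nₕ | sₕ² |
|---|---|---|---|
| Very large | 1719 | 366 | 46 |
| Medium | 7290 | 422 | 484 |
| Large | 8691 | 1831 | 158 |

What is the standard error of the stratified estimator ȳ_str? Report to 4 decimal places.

Var(ȳ_str) = Σₕ Wₕ²(1 − fₕ)sₕ²/nₕ with Wₕ = Nₕ/N, N = 17700.
Very large: Wₕ = 0.09711864; term = 0.09711864²·(1 − 0.21291449)·46/366 = 9.3304779 × 10^-4.
Medium: Wₕ = 0.41186441; term = 0.41186441²·(1 − 0.05788752)·484/422 = 0.18329229.
Large: Wₕ = 0.49101695; term = 0.49101695²·(1 − 0.21067771)·158/1831 = 0.016421623.
Sum = 0.20064696.
SE = √(0.20064696) = 0.4479.

0.4479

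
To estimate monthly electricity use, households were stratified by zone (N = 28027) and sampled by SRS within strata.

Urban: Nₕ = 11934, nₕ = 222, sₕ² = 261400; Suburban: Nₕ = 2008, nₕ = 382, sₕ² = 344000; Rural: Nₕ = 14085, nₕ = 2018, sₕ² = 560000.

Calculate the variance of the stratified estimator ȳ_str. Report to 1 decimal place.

Var(ȳ_str) = Σₕ Wₕ²(1 − fₕ)sₕ²/nₕ with Wₕ = Nₕ/N, N = 28027.
Urban: Wₕ = 0.42580369; term = 0.42580369²·(1 − 0.01860231)·261400/222 = 209.51565.
Suburban: Wₕ = 0.07164520; term = 0.07164520²·(1 − 0.19023904)·344000/382 = 3.7430541.
Rural: Wₕ = 0.50255111; term = 0.50255111²·(1 − 0.14327299)·560000/2018 = 60.044026.
Sum = 273.30273.

273.3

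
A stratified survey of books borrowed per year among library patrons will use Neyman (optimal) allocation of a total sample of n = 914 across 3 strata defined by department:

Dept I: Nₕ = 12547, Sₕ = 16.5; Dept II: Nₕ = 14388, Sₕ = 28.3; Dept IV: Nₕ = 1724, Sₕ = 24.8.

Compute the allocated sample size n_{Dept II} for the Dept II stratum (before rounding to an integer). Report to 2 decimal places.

Neyman allocation: nₕ = n·NₕSₕ / Σⱼ NⱼSⱼ.
Σ NⱼSⱼ = 12547·16.5 + 14388·28.3 + 1724·24.8 = 656961.1.
n_{Dept II} = 914·14388·28.3 / 656961.1 = 566.49.

566.49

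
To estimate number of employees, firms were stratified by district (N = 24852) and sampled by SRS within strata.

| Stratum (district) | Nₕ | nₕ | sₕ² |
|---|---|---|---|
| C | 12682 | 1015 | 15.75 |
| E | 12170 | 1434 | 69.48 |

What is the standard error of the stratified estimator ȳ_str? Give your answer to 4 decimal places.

Var(ȳ_str) = Σₕ Wₕ²(1 − fₕ)sₕ²/nₕ with Wₕ = Nₕ/N, N = 24852.
C: Wₕ = 0.51030098; term = 0.51030098²·(1 − 0.08003469)·15.75/1015 = 0.0037173955.
E: Wₕ = 0.48969902; term = 0.48969902²·(1 − 0.11783073)·69.48/1434 = 0.010249934.
Sum = 0.01396733.
SE = √(0.01396733) = 0.1182.

0.1182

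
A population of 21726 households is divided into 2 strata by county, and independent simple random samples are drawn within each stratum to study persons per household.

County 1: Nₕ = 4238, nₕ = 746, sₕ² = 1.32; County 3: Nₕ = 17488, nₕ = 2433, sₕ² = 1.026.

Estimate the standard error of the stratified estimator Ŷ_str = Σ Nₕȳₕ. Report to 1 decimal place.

370.4

Var(Ŷ_str) = Σₕ Nₕ²(1 − fₕ)sₕ²/nₕ.
County 1: 4238²·(1 − 746/4238)·1.32/746 = 26186.068.
County 3: 17488²·(1 − 2433/17488)·1.026/2433 = 111026.37.
Sum = 137212.44.
SE = √(137212.44) = 370.4.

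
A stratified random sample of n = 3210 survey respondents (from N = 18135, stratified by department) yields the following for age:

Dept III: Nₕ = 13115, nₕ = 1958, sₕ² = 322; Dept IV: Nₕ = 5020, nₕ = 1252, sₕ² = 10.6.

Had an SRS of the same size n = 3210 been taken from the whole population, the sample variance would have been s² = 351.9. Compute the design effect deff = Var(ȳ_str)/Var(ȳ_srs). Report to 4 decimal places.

0.8164

Var(ȳ_str) = Σ Wₕ²(1−fₕ)sₕ²/nₕ with Wₕ = Nₕ/18135:
  Dept III: (13115/18135)²·(1−1958/13115)·322/1958 = 0.073168439
  Dept IV: (5020/18135)²·(1−1252/5020)·10.6/1252 = 4.8694625 × 10^-4
  → Var(ȳ_str) = 0.073655385.
Var(ȳ_srs) = (1 − 3210/18135)·351.9/3210 = 0.090221702.
deff = 0.073655385 / 0.090221702 = 0.8164.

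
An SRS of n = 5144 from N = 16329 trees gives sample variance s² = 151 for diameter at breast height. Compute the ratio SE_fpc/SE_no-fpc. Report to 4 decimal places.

0.8276

f = n/N = 5144/16329 = 0.31502235.
SE_no-fpc = √(s²/n) = 0.17133181; SE_fpc = √((1−f)s²/n) = 0.14179999.
Ratio = √(1−f) = 0.82763376.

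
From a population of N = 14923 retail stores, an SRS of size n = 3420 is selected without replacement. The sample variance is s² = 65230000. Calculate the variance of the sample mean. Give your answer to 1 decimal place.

Under SRS without replacement, Var(ȳ) = (1 − f)·s²/n with f = n/N = 3420/14923 = 0.22917644.
Var(ȳ) = (1 − 0.22917644)·65230000/3420 = 0.77082356·19073.099 = 14701.994.

14702.0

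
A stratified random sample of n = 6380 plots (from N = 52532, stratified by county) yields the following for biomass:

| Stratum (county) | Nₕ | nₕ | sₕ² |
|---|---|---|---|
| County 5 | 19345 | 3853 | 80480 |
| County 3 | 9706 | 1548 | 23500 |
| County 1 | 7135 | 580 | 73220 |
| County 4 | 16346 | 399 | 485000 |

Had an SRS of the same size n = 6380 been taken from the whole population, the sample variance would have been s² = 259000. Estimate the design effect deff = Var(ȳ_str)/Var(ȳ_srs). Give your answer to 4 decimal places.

Var(ȳ_str) = Σ Wₕ²(1−fₕ)sₕ²/nₕ with Wₕ = Nₕ/52532:
  County 5: (19345/52532)²·(1−3853/19345)·80480/3853 = 2.2683878
  County 3: (9706/52532)²·(1−1548/9706)·23500/1548 = 0.43558511
  County 1: (7135/52532)²·(1−580/7135)·73220/580 = 2.1395406
  County 4: (16346/52532)²·(1−399/16346)·485000/399 = 114.81839
  → Var(ȳ_str) = 119.6619.
Var(ȳ_srs) = (1 − 6380/52532)·259000/6380 = 35.665283.
deff = 119.6619 / 35.665283 = 3.3551.

3.3551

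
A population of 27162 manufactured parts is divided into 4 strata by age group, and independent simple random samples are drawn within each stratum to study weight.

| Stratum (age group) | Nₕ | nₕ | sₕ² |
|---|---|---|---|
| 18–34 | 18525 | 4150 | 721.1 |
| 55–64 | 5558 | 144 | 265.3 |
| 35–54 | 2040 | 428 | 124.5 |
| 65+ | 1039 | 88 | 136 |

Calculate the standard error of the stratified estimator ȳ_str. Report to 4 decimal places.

0.3758

Var(ȳ_str) = Σₕ Wₕ²(1 − fₕ)sₕ²/nₕ with Wₕ = Nₕ/N, N = 27162.
18–34: Wₕ = 0.68201900; term = 0.68201900²·(1 − 0.22402159)·721.1/4150 = 0.062717679.
55–64: Wₕ = 0.20462411; term = 0.20462411²·(1 − 0.02590860)·265.3/144 = 0.075142919.
35–54: Wₕ = 0.07510493; term = 0.07510493²·(1 − 0.20980392)·124.5/428 = 0.001296574.
65+: Wₕ = 0.03825197; term = 0.03825197²·(1 − 0.08469682)·136/88 = 0.002069802.
Sum = 0.14122697.
SE = √(0.14122697) = 0.3758.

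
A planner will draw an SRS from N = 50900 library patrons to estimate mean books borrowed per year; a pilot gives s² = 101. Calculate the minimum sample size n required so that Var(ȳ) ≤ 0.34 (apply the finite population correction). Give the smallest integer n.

296

Without fpc, n₀ = s²/D = 101/0.34 = 297.0588.
With fpc, (1 − n/N)·s²/n ≤ D requires n ≥ n₀/(1 + n₀/N) = 297.0588/(1 + 297.0588/50900) = 295.3352.
Rounding up, n = 296.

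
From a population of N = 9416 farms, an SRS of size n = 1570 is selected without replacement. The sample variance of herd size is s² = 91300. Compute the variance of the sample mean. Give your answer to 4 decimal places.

48.4566

Under SRS without replacement, Var(ȳ) = (1 − f)·s²/n with f = n/N = 1570/9416 = 0.16673747.
Var(ȳ) = (1 − 0.16673747)·91300/1570 = 0.83326253·58.152866 = 48.456605.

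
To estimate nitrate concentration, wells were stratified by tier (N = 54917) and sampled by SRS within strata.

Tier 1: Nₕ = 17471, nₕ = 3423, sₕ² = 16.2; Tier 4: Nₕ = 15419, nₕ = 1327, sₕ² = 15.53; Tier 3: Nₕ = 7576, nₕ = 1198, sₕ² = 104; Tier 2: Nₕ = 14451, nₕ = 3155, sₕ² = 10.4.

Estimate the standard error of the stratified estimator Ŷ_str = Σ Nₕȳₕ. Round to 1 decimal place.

Var(Ŷ_str) = Σₕ Nₕ²(1 − fₕ)sₕ²/nₕ.
Tier 1: 17471²·(1 − 3423/17471)·16.2/3423 = 1.1615566 × 10^6.
Tier 4: 15419²·(1 − 1327/15419)·15.53/1327 = 2.5429006 × 10^6.
Tier 3: 7576²·(1 − 1198/7576)·104/1198 = 4.1947009 × 10^6.
Tier 2: 14451²·(1 − 3155/14451)·10.4/3155 = 538092.03.
Sum = 8.4372501 × 10^6.
SE = √(8.4372501 × 10^6) = 2904.7.

2904.7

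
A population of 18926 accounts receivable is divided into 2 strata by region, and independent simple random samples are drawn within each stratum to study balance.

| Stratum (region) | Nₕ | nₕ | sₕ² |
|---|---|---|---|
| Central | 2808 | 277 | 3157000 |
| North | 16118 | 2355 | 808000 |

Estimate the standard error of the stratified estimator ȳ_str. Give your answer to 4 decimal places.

Var(ȳ_str) = Σₕ Wₕ²(1 − fₕ)sₕ²/nₕ with Wₕ = Nₕ/N, N = 18926.
Central: Wₕ = 0.14836733; term = 0.14836733²·(1 − 0.09864672)·3157000/277 = 226.13427.
North: Wₕ = 0.85163267; term = 0.85163267²·(1 − 0.14610994)·808000/2355 = 212.48439.
Sum = 438.61866.
SE = √(438.61866) = 20.9432.

20.9432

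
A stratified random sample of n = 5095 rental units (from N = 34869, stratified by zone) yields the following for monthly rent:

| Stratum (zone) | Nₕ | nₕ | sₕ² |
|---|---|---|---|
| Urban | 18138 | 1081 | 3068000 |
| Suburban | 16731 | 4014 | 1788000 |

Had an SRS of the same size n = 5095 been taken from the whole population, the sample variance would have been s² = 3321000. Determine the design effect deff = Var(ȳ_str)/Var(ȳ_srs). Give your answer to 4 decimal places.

Var(ȳ_str) = Σ Wₕ²(1−fₕ)sₕ²/nₕ with Wₕ = Nₕ/34869:
  Urban: (18138/34869)²·(1−1081/18138)·3068000/1081 = 722.17545
  Suburban: (16731/34869)²·(1−4014/16731)·1788000/4014 = 77.950289
  → Var(ȳ_str) = 800.12574.
Var(ȳ_srs) = (1 − 5095/34869)·3321000/5095 = 556.57331.
deff = 800.12574 / 556.57331 = 1.4376.

1.4376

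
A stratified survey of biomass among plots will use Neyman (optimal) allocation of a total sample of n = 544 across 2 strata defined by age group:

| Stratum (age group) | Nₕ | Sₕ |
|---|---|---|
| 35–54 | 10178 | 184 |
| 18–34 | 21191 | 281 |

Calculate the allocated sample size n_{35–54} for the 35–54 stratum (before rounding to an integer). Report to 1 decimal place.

130.2

Neyman allocation: nₕ = n·NₕSₕ / Σⱼ NⱼSⱼ.
Σ NⱼSⱼ = 10178·184 + 21191·281 = 7.827423 × 10^6.
n_{35–54} = 544·10178·184 / (7.827423 × 10^6) = 130.2.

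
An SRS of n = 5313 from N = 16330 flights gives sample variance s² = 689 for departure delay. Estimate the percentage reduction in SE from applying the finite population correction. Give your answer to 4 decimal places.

f = n/N = 5313/16330 = 0.32535211.
SE_no-fpc = √(s²/n) = 0.36011375; SE_fpc = √((1−f)s²/n) = 0.29578646.
Ratio = √(1−f) = 0.82136952. Reduction = 100·(1 − 0.82136952) = 17.8630%.

17.8630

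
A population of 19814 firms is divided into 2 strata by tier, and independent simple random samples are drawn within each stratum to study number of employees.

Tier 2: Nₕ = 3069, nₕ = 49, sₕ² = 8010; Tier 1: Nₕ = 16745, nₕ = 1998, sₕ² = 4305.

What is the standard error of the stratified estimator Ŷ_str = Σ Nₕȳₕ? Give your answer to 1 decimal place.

Var(Ŷ_str) = Σₕ Nₕ²(1 − fₕ)sₕ²/nₕ.
Tier 2: 3069²·(1 − 49/3069)·8010/49 = 1.5150964 × 10^9.
Tier 1: 16745²·(1 − 1998/16745)·4305/1998 = 5.3206722 × 10^8.
Sum = 2.0471636 × 10^9.
SE = √(2.0471636 × 10^9) = 45245.6.

45245.6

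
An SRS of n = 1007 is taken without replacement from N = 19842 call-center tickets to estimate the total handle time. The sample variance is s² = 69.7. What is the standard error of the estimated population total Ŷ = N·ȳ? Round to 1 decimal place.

5086.0

Var(Ŷ) = N²·Var(ȳ) = N²·(1 − n/N)·s²/n.
f = 1007/19842 = 0.05075093; Var(ȳ) = 0.94924907·69.7/1007 = 0.065702741.
Var(Ŷ) = 19842² · 0.065702741 = 2.5867495 × 10^7.
SE(Ŷ) = √(2.5867495 × 10^7) = 5086.0.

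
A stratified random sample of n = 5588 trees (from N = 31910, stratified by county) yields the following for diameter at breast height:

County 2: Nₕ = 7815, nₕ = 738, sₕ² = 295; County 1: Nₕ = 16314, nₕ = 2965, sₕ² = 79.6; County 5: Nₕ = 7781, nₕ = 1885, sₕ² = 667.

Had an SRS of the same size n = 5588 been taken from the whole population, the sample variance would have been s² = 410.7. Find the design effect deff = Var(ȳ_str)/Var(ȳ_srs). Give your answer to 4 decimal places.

0.7158

Var(ȳ_str) = Σ Wₕ²(1−fₕ)sₕ²/nₕ with Wₕ = Nₕ/31910:
  County 2: (7815/31910)²·(1−738/7815)·295/738 = 0.02171152
  County 1: (16314/31910)²·(1−2965/16314)·79.6/2965 = 0.0057417457
  County 5: (7781/31910)²·(1−1885/7781)·667/1885 = 0.015942402
  → Var(ȳ_str) = 0.043395668.
Var(ȳ_srs) = (1 − 5588/31910)·410.7/5588 = 0.060626205.
deff = 0.043395668 / 0.060626205 = 0.7158.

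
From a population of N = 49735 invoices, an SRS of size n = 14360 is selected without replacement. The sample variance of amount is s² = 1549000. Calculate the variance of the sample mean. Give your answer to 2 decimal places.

76.72

Under SRS without replacement, Var(ȳ) = (1 − f)·s²/n with f = n/N = 14360/49735 = 0.28873027.
Var(ȳ) = (1 − 0.28873027)·1549000/14360 = 0.71126973·107.86908 = 76.724012.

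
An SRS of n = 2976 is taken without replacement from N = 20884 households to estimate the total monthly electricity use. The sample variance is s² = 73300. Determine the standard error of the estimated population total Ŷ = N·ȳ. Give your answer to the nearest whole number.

Var(Ŷ) = N²·Var(ȳ) = N²·(1 − n/N)·s²/n.
f = 2976/20884 = 0.14250144; Var(ȳ) = 0.85749856·73300/2976 = 21.120512.
Var(Ŷ) = 20884² · 21.120512 = 9.2115309 × 10^9.
SE(Ŷ) = √(9.2115309 × 10^9) = 95977.

95977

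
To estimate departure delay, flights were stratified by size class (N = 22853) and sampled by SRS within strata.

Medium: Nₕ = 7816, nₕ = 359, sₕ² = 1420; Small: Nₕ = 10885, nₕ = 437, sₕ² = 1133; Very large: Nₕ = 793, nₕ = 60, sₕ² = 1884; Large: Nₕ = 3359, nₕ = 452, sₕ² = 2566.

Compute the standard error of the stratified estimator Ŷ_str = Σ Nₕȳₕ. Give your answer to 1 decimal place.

Var(Ŷ_str) = Σₕ Nₕ²(1 − fₕ)sₕ²/nₕ.
Medium: 7816²·(1 − 359/7816)·1420/359 = 2.3053804 × 10^8.
Small: 10885²·(1 − 437/10885)·1133/437 = 2.9485607 × 10^8.
Very large: 793²·(1 − 60/793)·1884/60 = 1.8251847 × 10^7.
Large: 3359²·(1 − 452/3359)·2566/452 = 5.5433622 × 10^7.
Sum = 5.9907958 × 10^8.
SE = √(5.9907958 × 10^8) = 24476.1.

24476.1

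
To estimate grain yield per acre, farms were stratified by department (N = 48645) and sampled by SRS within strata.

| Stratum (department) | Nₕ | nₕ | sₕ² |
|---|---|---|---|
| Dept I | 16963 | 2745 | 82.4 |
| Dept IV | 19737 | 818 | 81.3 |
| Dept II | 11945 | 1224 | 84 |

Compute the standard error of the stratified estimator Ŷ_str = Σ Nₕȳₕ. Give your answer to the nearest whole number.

7290

Var(Ŷ_str) = Σₕ Nₕ²(1 − fₕ)sₕ²/nₕ.
Dept I: 16963²·(1 − 2745/16963)·82.4/2745 = 7.2397911 × 10^6.
Dept IV: 19737²·(1 − 818/19737)·81.3/818 = 3.7112188 × 10^7.
Dept II: 11945²·(1 − 1224/11945)·84/1224 = 8.7885923 × 10^6.
Sum = 5.3140571 × 10^7.
SE = √(5.3140571 × 10^7) = 7290.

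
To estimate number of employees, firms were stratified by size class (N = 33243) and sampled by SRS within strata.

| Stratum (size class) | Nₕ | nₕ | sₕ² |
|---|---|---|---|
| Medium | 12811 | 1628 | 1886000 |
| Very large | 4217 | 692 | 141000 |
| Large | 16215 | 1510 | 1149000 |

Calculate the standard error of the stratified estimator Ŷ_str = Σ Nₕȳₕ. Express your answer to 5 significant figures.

591980

Var(Ŷ_str) = Σₕ Nₕ²(1 − fₕ)sₕ²/nₕ.
Medium: 12811²·(1 − 1628/12811)·1886000/1628 = 1.6596964 × 10^11.
Very large: 4217²·(1 − 692/4217)·141000/692 = 3.0288359 × 10^9.
Large: 16215²·(1 − 1510/16215)·1149000/1510 = 1.8143667 × 10^11.
Sum = 3.5043515 × 10^11.
SE = √(3.5043515 × 10^11) = 591980.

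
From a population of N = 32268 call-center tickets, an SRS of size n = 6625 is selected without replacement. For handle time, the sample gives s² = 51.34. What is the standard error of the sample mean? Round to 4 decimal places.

Under SRS without replacement, Var(ȳ) = (1 − f)·s²/n with f = n/N = 6625/32268 = 0.20531176.
Var(ȳ) = (1 − 0.20531176)·51.34/6625 = 0.79468824·0.007749434 = 0.006158384.
SE(ȳ) = √(0.006158384) = 0.0785.

0.0785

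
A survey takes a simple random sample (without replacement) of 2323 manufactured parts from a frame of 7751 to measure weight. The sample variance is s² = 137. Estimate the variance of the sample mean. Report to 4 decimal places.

0.0413

Under SRS without replacement, Var(ȳ) = (1 − f)·s²/n with f = n/N = 2323/7751 = 0.29970326.
Var(ȳ) = (1 − 0.29970326)·137/2323 = 0.70029674·0.058975463 = 0.041300324.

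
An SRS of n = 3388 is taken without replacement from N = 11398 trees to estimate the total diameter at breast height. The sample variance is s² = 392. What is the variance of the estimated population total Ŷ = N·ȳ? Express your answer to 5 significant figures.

Var(Ŷ) = N²·Var(ȳ) = N²·(1 − n/N)·s²/n.
f = 3388/11398 = 0.29724513; Var(ȳ) = 0.70275487·392/3388 = 0.081310481.
Var(Ŷ) = 11398² · 0.081310481 = 1.0563403 × 10^7.

1.0563 × 10^7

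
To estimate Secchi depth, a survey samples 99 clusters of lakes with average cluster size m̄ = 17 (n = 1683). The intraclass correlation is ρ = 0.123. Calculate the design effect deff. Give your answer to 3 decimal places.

2.968

deff = 1 + (17 − 1)·0.123 = 1 + 1.968 = 2.968.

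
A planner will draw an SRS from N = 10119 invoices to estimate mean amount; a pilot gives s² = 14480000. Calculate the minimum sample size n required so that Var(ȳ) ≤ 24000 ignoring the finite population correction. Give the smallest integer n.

Without fpc, n₀ = s²/D = 14480000/24000 = 603.3333.
Rounding up, n = 604.

604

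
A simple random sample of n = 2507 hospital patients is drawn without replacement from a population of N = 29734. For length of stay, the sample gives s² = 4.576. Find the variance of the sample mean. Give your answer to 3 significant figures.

Under SRS without replacement, Var(ȳ) = (1 − f)·s²/n with f = n/N = 2507/29734 = 0.08431425.
Var(ȳ) = (1 − 0.08431425)·4.576/2507 = 0.91568575·0.0018252892 = 0.0016713913.

0.00167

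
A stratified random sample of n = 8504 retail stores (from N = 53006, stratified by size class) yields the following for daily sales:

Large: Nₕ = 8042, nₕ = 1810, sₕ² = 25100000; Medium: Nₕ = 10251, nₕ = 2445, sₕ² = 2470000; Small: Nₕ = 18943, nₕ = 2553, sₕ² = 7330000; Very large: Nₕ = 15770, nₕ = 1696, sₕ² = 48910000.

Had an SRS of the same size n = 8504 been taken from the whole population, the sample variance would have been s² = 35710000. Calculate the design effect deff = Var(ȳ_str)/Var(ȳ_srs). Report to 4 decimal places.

0.8145

Var(ȳ_str) = Σ Wₕ²(1−fₕ)sₕ²/nₕ with Wₕ = Nₕ/53006:
  Large: (8042/53006)²·(1−1810/8042)·25100000/1810 = 247.36406
  Medium: (10251/53006)²·(1−2445/10251)·2470000/2445 = 28.77152
  Small: (18943/53006)²·(1−2553/18943)·7330000/2553 = 317.27131
  Very large: (15770/53006)²·(1−1696/15770)·48910000/1696 = 2278.0906
  → Var(ȳ_str) = 2871.4975.
Var(ȳ_srs) = (1 − 8504/53006)·35710000/8504 = 3525.5031.
deff = 2871.4975 / 3525.5031 = 0.8145.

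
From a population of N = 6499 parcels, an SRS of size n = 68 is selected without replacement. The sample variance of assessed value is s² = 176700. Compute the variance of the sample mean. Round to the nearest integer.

2571

Under SRS without replacement, Var(ȳ) = (1 − f)·s²/n with f = n/N = 68/6499 = 0.01046315.
Var(ȳ) = (1 − 0.01046315)·176700/68 = 0.98953685·2598.5294 = 2571.3406.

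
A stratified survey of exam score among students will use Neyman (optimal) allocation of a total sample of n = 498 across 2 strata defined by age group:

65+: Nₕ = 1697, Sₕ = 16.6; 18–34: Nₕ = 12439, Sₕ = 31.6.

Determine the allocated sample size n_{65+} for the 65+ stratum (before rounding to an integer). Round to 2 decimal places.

Neyman allocation: nₕ = n·NₕSₕ / Σⱼ NⱼSⱼ.
Σ NⱼSⱼ = 1697·16.6 + 12439·31.6 = 421242.6.
n_{65+} = 498·1697·16.6 / 421242.6 = 33.30.

33.30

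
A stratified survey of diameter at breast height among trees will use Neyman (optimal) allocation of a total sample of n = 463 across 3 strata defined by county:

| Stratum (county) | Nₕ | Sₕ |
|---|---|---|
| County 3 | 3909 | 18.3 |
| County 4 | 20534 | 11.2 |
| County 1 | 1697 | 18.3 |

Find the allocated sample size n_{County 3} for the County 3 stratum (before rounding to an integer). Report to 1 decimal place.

Neyman allocation: nₕ = n·NₕSₕ / Σⱼ NⱼSⱼ.
Σ NⱼSⱼ = 3909·18.3 + 20534·11.2 + 1697·18.3 = 332570.6.
n_{County 3} = 463·3909·18.3 / 332570.6 = 99.6.

99.6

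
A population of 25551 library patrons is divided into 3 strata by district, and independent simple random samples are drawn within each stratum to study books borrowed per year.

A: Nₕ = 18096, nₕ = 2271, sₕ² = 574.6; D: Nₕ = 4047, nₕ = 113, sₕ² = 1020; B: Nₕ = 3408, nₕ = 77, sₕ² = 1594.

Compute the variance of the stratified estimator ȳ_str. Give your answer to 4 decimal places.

Var(ȳ_str) = Σₕ Wₕ²(1 − fₕ)sₕ²/nₕ with Wₕ = Nₕ/N, N = 25551.
A: Wₕ = 0.70823060; term = 0.70823060²·(1 − 0.12549735)·574.6/2271 = 0.11098365.
D: Wₕ = 0.15838910; term = 0.15838910²·(1 − 0.02792192)·1020/113 = 0.22012709.
B: Wₕ = 0.13338030; term = 0.13338030²·(1 − 0.02259390)·1594/77 = 0.35996146.
Sum = 0.6910722.

0.6911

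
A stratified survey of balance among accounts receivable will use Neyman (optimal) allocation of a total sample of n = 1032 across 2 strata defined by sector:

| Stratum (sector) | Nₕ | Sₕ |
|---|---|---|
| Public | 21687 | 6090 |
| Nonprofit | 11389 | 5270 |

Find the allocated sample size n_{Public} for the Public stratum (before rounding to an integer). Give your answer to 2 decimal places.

709.55

Neyman allocation: nₕ = n·NₕSₕ / Σⱼ NⱼSⱼ.
Σ NⱼSⱼ = 21687·6090 + 11389·5270 = 1.9209386 × 10^8.
n_{Public} = 1032·21687·6090 / (1.9209386 × 10^8) = 709.55.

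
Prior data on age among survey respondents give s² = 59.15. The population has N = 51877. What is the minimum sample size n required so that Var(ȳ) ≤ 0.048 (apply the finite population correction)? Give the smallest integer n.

Without fpc, n₀ = s²/D = 59.15/0.048 = 1232.2917.
With fpc, (1 − n/N)·s²/n ≤ D requires n ≥ n₀/(1 + n₀/N) = 1232.2917/(1 + 1232.2917/51877) = 1203.6989.
Rounding up, n = 1204.

1204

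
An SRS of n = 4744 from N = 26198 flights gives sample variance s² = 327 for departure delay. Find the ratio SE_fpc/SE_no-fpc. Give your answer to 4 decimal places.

0.9049

f = n/N = 4744/26198 = 0.18108253.
SE_no-fpc = √(s²/n) = 0.26254366; SE_fpc = √((1−f)s²/n) = 0.23758642.
Ratio = √(1−f) = 0.90494059.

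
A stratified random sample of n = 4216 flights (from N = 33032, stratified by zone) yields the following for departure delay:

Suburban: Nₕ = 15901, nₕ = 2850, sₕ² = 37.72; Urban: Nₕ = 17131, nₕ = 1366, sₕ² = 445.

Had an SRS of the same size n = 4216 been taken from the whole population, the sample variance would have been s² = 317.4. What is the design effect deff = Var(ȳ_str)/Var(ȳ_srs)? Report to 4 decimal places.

1.2661

Var(ȳ_str) = Σ Wₕ²(1−fₕ)sₕ²/nₕ with Wₕ = Nₕ/33032:
  Suburban: (15901/33032)²·(1−2850/15901)·37.72/2850 = 0.002517244
  Urban: (17131/33032)²·(1−1366/17131)·445/1366 = 0.080633639
  → Var(ȳ_str) = 0.083150883.
Var(ȳ_srs) = (1 − 4216/33032)·317.4/4216 = 0.065675766.
deff = 0.083150883 / 0.065675766 = 1.2661.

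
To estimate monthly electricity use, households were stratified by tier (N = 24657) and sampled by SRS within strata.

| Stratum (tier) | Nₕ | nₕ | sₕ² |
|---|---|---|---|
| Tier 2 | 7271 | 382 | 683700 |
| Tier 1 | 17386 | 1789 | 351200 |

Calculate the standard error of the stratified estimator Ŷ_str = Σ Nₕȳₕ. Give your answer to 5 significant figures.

378000

Var(Ŷ_str) = Σₕ Nₕ²(1 − fₕ)sₕ²/nₕ.
Tier 2: 7271²·(1 − 382/7271)·683700/382 = 8.9650465 × 10^10.
Tier 1: 17386²·(1 − 1789/17386)·351200/1789 = 5.3233487 × 10^10.
Sum = 1.4288395 × 10^11.
SE = √(1.4288395 × 10^11) = 378000.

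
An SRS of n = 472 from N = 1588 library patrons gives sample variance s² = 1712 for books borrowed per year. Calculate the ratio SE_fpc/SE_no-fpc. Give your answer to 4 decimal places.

0.8383

f = n/N = 472/1588 = 0.29722922.
SE_no-fpc = √(s²/n) = 1.9044996; SE_fpc = √((1−f)s²/n) = 1.5965691.
Ratio = √(1−f) = 0.83831425.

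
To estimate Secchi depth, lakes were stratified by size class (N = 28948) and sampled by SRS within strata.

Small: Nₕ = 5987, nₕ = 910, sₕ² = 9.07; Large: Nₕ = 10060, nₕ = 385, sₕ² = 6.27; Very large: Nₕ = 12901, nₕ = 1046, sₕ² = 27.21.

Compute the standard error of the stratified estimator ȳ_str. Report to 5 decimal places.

0.08367

Var(ȳ_str) = Σₕ Wₕ²(1 − fₕ)sₕ²/nₕ with Wₕ = Nₕ/N, N = 28948.
Small: Wₕ = 0.20681912; term = 0.20681912²·(1 − 0.15199599)·9.07/910 = 3.6153071 × 10^-4.
Large: Wₕ = 0.34751969; term = 0.34751969²·(1 − 0.03827038)·6.27/385 = 0.0018915535.
Very large: Wₕ = 0.44566119; term = 0.44566119²·(1 − 0.08107899)·27.21/1046 = 0.0047477152.
Sum = 0.0070007994.
SE = √(0.0070007994) = 0.08367.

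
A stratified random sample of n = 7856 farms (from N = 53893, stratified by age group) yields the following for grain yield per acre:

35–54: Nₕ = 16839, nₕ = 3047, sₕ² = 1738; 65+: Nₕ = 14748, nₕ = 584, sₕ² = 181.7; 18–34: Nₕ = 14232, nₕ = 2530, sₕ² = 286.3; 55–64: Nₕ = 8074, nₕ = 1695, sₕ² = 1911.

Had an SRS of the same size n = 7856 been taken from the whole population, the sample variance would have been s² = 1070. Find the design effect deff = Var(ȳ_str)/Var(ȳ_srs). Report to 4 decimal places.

Var(ȳ_str) = Σ Wₕ²(1−fₕ)sₕ²/nₕ with Wₕ = Nₕ/53893:
  35–54: (16839/53893)²·(1−3047/16839)·1738/3047 = 0.045609587
  65+: (14748/53893)²·(1−584/14748)·181.7/584 = 0.022376719
  18–34: (14232/53893)²·(1−2530/14232)·286.3/2530 = 0.0064887664
  55–64: (8074/53893)²·(1−1695/8074)·1911/1695 = 0.019992523
  → Var(ȳ_str) = 0.094467595.
Var(ȳ_srs) = (1 − 7856/53893)·1070/7856 = 0.11634747.
deff = 0.094467595 / 0.11634747 = 0.8119.

0.8119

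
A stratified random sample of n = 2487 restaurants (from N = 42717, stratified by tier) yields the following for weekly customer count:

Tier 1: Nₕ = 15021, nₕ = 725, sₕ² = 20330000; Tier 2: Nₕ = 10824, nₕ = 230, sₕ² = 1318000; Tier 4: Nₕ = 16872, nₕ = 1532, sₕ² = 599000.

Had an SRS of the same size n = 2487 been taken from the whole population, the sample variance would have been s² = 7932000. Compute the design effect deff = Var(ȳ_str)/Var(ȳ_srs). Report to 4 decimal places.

1.2370

Var(ȳ_str) = Σ Wₕ²(1−fₕ)sₕ²/nₕ with Wₕ = Nₕ/42717:
  Tier 1: (15021/42717)²·(1−725/15021)·20330000/725 = 3299.9797
  Tier 2: (10824/42717)²·(1−230/10824)·1318000/230 = 360.10889
  Tier 4: (16872/42717)²·(1−1532/16872)·599000/1532 = 55.457271
  → Var(ȳ_str) = 3715.5459.
Var(ȳ_srs) = (1 − 2487/42717)·7932000/2487 = 3003.6976.
deff = 3715.5459 / 3003.6976 = 1.2370.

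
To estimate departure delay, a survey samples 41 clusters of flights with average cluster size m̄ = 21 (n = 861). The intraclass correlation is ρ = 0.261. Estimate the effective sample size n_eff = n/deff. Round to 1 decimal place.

138.4

deff = 1 + (21 − 1)·0.261 = 1 + 5.22 = 6.22.
n_eff = 861 / 6.22 = 138.4.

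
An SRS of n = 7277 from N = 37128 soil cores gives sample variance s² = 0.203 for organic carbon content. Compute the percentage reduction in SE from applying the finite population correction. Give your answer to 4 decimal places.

10.3338

f = n/N = 7277/37128 = 0.19599763.
SE_no-fpc = √(s²/n) = 0.0052816769; SE_fpc = √((1−f)s²/n) = 0.0047358779.
Ratio = √(1−f) = 0.89666179. Reduction = 100·(1 − 0.89666179) = 10.3338%.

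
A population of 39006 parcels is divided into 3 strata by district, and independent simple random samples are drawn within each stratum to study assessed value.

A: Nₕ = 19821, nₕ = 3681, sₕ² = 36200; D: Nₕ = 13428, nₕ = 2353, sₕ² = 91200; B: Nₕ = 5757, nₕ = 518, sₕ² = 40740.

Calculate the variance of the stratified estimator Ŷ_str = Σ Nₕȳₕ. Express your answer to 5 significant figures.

Var(Ŷ_str) = Σₕ Nₕ²(1 − fₕ)sₕ²/nₕ.
A: 19821²·(1 − 3681/19821)·36200/3681 = 3.1460951 × 10^9.
D: 13428²·(1 − 2353/13428)·91200/2353 = 5.7640532 × 10^9.
B: 5757²·(1 − 518/5757)·40740/518 = 2.3721158 × 10^9.
Sum = 1.1282264 × 10^10.

1.1282 × 10^10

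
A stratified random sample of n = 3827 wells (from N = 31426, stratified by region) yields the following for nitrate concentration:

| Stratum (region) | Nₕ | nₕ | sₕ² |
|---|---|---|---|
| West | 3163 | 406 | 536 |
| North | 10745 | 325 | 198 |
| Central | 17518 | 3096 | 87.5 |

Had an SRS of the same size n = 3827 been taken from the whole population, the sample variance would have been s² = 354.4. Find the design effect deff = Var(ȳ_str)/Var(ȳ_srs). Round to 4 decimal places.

Var(ȳ_str) = Σ Wₕ²(1−fₕ)sₕ²/nₕ with Wₕ = Nₕ/31426:
  West: (3163/31426)²·(1−406/3163)·536/406 = 0.011657261
  North: (10745/31426)²·(1−325/10745)·198/325 = 0.069068139
  Central: (17518/31426)²·(1−3096/17518)·87.5/3096 = 0.0072300101
  → Var(ȳ_str) = 0.08795541.
Var(ȳ_srs) = (1 − 3827/31426)·354.4/3827 = 0.081327887.
deff = 0.08795541 / 0.081327887 = 1.0815.

1.0815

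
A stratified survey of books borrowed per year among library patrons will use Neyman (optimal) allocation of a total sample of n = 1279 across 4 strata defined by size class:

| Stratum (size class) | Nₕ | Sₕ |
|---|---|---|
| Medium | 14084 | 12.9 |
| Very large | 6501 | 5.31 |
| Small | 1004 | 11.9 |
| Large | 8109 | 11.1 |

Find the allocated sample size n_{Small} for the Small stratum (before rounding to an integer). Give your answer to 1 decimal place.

48.0

Neyman allocation: nₕ = n·NₕSₕ / Σⱼ NⱼSⱼ.
Σ NⱼSⱼ = 14084·12.9 + 6501·5.31 + 1004·11.9 + 8109·11.1 = 318161.41.
n_{Small} = 1279·1004·11.9 / 318161.41 = 48.0.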